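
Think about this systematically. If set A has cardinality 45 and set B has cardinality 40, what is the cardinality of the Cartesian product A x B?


The Cartesian product A x B contains all ordered pairs (a, b).
|A x B| = |A| * |B| = 45 * 40 = 1800

1800


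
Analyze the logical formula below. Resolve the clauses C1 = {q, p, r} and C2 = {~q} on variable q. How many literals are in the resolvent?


Remove q from C1 and ~q from C2.
C1 remainder: {p, r}
C2 remainder: {}
Union (resolvent): {p, r}
Resolvent has 2 literal(s).

2


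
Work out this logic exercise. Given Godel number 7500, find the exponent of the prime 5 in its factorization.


Factorize 7500 by dividing by 5 repeatedly.
Division steps: 5 divides 7500 exactly 4 time(s).
Exponent of 5 = 4

4


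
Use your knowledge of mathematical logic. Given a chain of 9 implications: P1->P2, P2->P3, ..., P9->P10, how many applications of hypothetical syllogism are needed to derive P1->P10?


With 9 implications in a chain connecting 10 propositions:
P1->P2, P2->P3, ..., P9->P10
Steps needed = (number of implications) - 1 = 9 - 1 = 8

8


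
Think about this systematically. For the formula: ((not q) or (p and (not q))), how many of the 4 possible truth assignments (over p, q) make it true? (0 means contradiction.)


Check all 4 assignments:
p=0, q=0: 1
p=0, q=1: 0
p=1, q=0: 1
p=1, q=1: 0
Count of True = 2

2


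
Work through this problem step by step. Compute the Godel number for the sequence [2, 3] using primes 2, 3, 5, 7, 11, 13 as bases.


Encode each element as an exponent of the corresponding prime:
  2^2 = 4
  3^3 = 27
Product = 4 * 27 = 108

108


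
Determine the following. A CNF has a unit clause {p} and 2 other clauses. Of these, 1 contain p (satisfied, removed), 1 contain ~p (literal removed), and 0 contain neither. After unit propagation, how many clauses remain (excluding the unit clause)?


Satisfied (removed): 1
Shortened (remain): 1
Unchanged (remain): 0
Remaining = 1 + 0 = 1

1


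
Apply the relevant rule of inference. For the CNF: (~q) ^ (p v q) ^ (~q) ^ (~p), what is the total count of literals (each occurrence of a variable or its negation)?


Counting literals in each clause:
Clause 1: 1 literal(s)
Clause 2: 2 literal(s)
Clause 3: 1 literal(s)
Clause 4: 1 literal(s)
Total = 5

5


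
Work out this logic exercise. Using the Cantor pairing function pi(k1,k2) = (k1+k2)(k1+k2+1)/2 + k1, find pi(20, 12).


k1 + k2 = 32
(k1+k2)(k1+k2+1)/2 = 32 * 33 / 2 = 528
pi = 528 + 20 = 548

548


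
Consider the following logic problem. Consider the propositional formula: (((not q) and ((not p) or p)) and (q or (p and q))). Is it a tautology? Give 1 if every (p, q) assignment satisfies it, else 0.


Check all 4 assignments:
p=0, q=0: 0
p=0, q=1: 0
p=1, q=0: 0
p=1, q=1: 0
Satisfying count = 0/4.
Tautology iff count = 4: no.

0


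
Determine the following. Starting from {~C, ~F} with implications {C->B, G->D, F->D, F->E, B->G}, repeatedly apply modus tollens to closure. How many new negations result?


Initial negated facts: {~C, ~F}
Apply modus tollens to closure:
  (no implication fires)
Final negated: {~C, ~F}
New negations: {(none)}
Count = 0

0


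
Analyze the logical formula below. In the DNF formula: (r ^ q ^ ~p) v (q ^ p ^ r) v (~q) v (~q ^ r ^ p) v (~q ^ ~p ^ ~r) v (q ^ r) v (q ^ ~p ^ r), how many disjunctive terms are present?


A DNF formula is a disjunction of terms (conjunctions).
Terms are separated by v.
Counting the disjuncts: 7 terms.

7


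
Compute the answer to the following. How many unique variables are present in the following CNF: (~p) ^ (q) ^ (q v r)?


Identify each variable that appears in the formula.
Variables found: p, q, r
Count = 3

3


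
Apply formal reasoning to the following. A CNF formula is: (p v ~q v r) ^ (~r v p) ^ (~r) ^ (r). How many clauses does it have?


A CNF formula is a conjunction of clauses.
Clauses are separated by ^.
Counting the conjuncts: 4 clauses.

4


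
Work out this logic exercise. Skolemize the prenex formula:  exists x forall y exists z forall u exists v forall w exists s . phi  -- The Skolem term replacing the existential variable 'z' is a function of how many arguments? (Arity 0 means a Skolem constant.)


Quantifier prefix: exists x forall y exists z forall u exists v forall w exists s
'z' is existentially quantified at position 3.
Universal variables preceding it: y
Skolem function arity = 1

1


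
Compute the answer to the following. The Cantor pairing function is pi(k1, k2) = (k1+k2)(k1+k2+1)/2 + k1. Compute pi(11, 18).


k1 + k2 = 29
(k1+k2)(k1+k2+1)/2 = 29 * 30 / 2 = 435
pi = 435 + 11 = 446

446


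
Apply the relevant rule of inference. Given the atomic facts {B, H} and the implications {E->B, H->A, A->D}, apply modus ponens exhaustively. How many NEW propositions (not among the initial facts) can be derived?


Initial facts: {B, H}
Apply modus ponens to closure:
  H and H->A  =>  A
  A and A->D  =>  D
Final known: {A, B, D, H}
New propositions: {A, D}
Count = 2

2


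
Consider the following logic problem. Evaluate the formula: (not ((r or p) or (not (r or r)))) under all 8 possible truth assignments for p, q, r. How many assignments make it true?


Check all 8 assignments:
p=0, q=0, r=0: 0
p=0, q=0, r=1: 0
p=0, q=1, r=0: 0
p=0, q=1, r=1: 0
p=1, q=0, r=0: 0
p=1, q=0, r=1: 0
p=1, q=1, r=0: 0
p=1, q=1, r=1: 0
Count of True = 0

0


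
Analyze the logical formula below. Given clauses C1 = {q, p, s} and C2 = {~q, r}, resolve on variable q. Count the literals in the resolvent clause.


Remove q from C1 and ~q from C2.
C1 remainder: {p, s}
C2 remainder: {r}
Union (resolvent): {p, r, s}
Resolvent has 3 literal(s).

3


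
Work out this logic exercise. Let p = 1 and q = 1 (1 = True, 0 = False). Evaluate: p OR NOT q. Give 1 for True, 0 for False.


p = 1, q = 1
Operation: p OR NOT q
Evaluate: 1 OR NOT 1 = 1

1


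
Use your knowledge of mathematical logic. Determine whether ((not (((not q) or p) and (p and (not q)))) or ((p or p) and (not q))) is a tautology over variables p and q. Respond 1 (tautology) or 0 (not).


Check all 4 assignments:
p=0, q=0: 1
p=0, q=1: 1
p=1, q=0: 1
p=1, q=1: 1
Satisfying count = 4/4.
Tautology iff count = 4: yes.

1


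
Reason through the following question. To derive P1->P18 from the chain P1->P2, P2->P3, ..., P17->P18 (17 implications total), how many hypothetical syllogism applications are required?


With 17 implications in a chain connecting 18 propositions:
P1->P2, P2->P3, ..., P17->P18
Steps needed = (number of implications) - 1 = 17 - 1 = 16

16


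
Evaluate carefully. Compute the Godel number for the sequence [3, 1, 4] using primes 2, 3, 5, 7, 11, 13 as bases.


Encode each element as an exponent of the corresponding prime:
  2^3 = 8
  3^1 = 3
  5^4 = 625
Product = 8 * 3 * 625 = 15000

15000


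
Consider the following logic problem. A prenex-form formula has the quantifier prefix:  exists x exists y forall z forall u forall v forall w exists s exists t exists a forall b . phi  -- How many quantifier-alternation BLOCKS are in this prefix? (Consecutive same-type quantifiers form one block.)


Quantifier-type sequence: E E A A A A E E E A  (A=forall, E=exists)
Group into maximal same-type runs:
  Ex2 | Ax4 | Ex3 | Ax1
Number of blocks = 4

4


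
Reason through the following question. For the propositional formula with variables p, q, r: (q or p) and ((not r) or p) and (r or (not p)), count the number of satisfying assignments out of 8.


Evaluate all 8 assignments for p, q, r:
p=0, q=0, r=0: 0
p=0, q=0, r=1: 0
p=0, q=1, r=0: 1
p=0, q=1, r=1: 0
p=1, q=0, r=0: 0
p=1, q=0, r=1: 1
p=1, q=1, r=0: 0
p=1, q=1, r=1: 1
Satisfying count = 3

3


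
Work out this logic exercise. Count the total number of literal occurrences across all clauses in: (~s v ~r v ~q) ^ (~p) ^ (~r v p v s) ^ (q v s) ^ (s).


Counting literals in each clause:
Clause 1: 3 literal(s)
Clause 2: 1 literal(s)
Clause 3: 3 literal(s)
Clause 4: 2 literal(s)
Clause 5: 1 literal(s)
Total = 10

10


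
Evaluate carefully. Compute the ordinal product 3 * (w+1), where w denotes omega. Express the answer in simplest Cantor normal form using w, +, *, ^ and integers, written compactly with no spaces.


Compute 3 * (w+1).
Ordinal * is associative and left-distributive over +, but NOT commutative; for finite n>1, n*w = w but w*n stays w*n.
By left-distributivity: 3 * (w+1) = 3*w + 3*1 = w + 3 = w+3.
Result = w+3

w+3


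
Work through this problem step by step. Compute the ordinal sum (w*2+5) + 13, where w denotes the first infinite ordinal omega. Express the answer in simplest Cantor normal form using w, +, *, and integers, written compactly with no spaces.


Compute (w*2+5) + 13.
Ordinal + is associative but NOT commutative; for finite n>0, n + w = w but w + n stays w+n.
By associativity: (w*2+5) + 13 = w*2 + (5+13) = w*2+18.
Result = w*2+18

w*2+18


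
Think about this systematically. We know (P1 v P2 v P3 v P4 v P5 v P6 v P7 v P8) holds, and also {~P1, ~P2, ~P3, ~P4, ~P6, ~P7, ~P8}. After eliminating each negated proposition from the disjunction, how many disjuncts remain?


Original disjuncts (8): P1, P2, P3, P4, P5, P6, P7, P8
Negated (eliminate): ~P1, ~P2, ~P3, ~P4, ~P6, ~P7, ~P8
Remaining disjuncts: P5
Count = 8 - 7 = 1

1


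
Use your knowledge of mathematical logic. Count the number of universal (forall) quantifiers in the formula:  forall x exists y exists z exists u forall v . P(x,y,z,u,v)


Quantifier prefix: forall x exists y exists z exists u forall v
Mark each quantifier type:
  U E E E U
Universal count = 2, Existential count = 3
Asked for universal (forall) quantifiers: 2

2


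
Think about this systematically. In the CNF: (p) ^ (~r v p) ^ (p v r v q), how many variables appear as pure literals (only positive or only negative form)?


Check each variable for pure literal status:
p: pure positive
q: pure positive
r: mixed (not pure)
Pure literal count = 2

2


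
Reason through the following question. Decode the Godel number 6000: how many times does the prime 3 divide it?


Factorize 6000 by dividing by 3 repeatedly.
Division steps: 3 divides 6000 exactly 1 time(s).
Exponent of 3 = 1

1


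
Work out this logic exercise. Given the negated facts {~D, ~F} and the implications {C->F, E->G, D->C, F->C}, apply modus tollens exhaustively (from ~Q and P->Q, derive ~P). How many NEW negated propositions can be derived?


Initial negated facts: {~D, ~F}
Apply modus tollens to closure:
  ~F and C->F  =>  ~C
Final negated: {~C, ~D, ~F}
New negations: {~C}
Count = 1

1


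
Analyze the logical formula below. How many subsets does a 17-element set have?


The power set of a set with n elements has 2^n elements.
|P(S)| = 2^17 = 131072

131072


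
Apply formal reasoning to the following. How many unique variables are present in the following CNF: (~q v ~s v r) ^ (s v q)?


Identify each variable that appears in the formula.
Variables found: q, r, s
Count = 3

3


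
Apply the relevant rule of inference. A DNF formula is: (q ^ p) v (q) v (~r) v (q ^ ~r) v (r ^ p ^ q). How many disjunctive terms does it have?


A DNF formula is a disjunction of terms (conjunctions).
Terms are separated by v.
Counting the disjuncts: 5 terms.

5


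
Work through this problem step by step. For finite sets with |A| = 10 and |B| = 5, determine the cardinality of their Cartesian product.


The Cartesian product A x B contains all ordered pairs (a, b).
|A x B| = |A| * |B| = 10 * 5 = 50

50


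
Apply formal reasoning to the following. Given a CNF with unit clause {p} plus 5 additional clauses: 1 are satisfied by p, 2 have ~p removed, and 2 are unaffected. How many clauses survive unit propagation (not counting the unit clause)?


Satisfied (removed): 1
Shortened (remain): 2
Unchanged (remain): 2
Remaining = 2 + 2 = 4

4


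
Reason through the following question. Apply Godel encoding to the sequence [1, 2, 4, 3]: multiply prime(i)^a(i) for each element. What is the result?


Encode each element as an exponent of the corresponding prime:
  2^1 = 2
  3^2 = 9
  5^4 = 625
  7^3 = 343
Product = 2 * 9 * 625 * 343 = 3858750

3858750


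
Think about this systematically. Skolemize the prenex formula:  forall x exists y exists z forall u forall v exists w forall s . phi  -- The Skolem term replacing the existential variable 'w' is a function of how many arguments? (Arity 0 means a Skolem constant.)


Quantifier prefix: forall x exists y exists z forall u forall v exists w forall s
'w' is existentially quantified at position 6.
Universal variables preceding it: x, u, v
Skolem function arity = 3

3


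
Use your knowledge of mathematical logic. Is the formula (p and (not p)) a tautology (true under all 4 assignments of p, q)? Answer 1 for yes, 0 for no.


Check all 4 assignments:
p=0, q=0: 0
p=0, q=1: 0
p=1, q=0: 0
p=1, q=1: 0
Satisfying count = 0/4.
Tautology iff count = 4: no.

0


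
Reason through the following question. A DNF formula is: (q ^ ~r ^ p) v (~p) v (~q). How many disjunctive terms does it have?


A DNF formula is a disjunction of terms (conjunctions).
Terms are separated by v.
Counting the disjuncts: 3 terms.

3


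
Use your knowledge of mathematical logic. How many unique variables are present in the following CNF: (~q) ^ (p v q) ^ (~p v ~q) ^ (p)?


Identify each variable that appears in the formula.
Variables found: p, q
Count = 2

2


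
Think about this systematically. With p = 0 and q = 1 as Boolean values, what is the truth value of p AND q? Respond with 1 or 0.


p = 0, q = 1
Operation: p AND q
Evaluate: 0 AND 1 = 0

0


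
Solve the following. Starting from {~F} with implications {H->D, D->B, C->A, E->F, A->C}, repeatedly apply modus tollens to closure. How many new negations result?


Initial negated facts: {~F}
Apply modus tollens to closure:
  ~F and E->F  =>  ~E
Final negated: {~E, ~F}
New negations: {~E}
Count = 1

1


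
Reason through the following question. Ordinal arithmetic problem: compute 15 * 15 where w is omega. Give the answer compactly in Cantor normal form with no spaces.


Compute 15 * 15.
Ordinal * is associative and left-distributive over +, but NOT commutative; for finite n>1, n*w = w but w*n stays w*n.
Both finite; ordinal * agrees with natural *: 15 * 15 = 225.
Result = 225

225


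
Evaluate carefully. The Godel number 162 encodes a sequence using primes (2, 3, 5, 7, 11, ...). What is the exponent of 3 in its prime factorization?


Factorize 162 by dividing by 3 repeatedly.
Division steps: 3 divides 162 exactly 4 time(s).
Exponent of 3 = 4

4


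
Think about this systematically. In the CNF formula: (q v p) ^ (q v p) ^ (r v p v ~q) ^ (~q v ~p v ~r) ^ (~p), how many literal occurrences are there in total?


Counting literals in each clause:
Clause 1: 2 literal(s)
Clause 2: 2 literal(s)
Clause 3: 3 literal(s)
Clause 4: 3 literal(s)
Clause 5: 1 literal(s)
Total = 11

11


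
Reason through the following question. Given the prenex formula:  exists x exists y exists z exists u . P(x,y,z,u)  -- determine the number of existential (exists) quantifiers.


Quantifier prefix: exists x exists y exists z exists u
Mark each quantifier type:
  E E E E
Universal count = 0, Existential count = 4
Asked for existential (exists) quantifiers: 4

4


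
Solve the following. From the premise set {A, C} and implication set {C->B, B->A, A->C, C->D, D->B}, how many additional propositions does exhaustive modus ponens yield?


Initial facts: {A, C}
Apply modus ponens to closure:
  C and C->B  =>  B
  C and C->D  =>  D
Final known: {A, B, C, D}
New propositions: {B, D}
Count = 2

2


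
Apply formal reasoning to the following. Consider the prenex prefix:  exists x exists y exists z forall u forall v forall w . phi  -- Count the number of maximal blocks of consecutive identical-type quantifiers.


Quantifier-type sequence: E E E A A A  (A=forall, E=exists)
Group into maximal same-type runs:
  Ex3 | Ax3
Number of blocks = 2

2


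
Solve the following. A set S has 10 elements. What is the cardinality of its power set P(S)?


The power set of a set with n elements has 2^n elements.
|P(S)| = 2^10 = 1024

1024


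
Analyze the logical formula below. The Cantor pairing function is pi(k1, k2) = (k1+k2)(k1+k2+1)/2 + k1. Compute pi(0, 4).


k1 + k2 = 4
(k1+k2)(k1+k2+1)/2 = 4 * 5 / 2 = 10
pi = 10 + 0 = 10

10


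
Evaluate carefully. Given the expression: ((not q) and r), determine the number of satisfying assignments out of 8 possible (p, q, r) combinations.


Check all 8 assignments:
p=0, q=0, r=0: 0
p=0, q=0, r=1: 1
p=0, q=1, r=0: 0
p=0, q=1, r=1: 0
p=1, q=0, r=0: 0
p=1, q=0, r=1: 1
p=1, q=1, r=0: 0
p=1, q=1, r=1: 0
Count of True = 2

2


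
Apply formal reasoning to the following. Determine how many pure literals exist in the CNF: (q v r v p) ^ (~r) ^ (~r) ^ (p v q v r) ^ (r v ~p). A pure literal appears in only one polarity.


Check each variable for pure literal status:
p: mixed (not pure)
q: pure positive
r: mixed (not pure)
Pure literal count = 1

1


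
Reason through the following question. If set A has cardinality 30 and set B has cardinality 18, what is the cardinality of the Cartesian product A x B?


The Cartesian product A x B contains all ordered pairs (a, b).
|A x B| = |A| * |B| = 30 * 18 = 540

540


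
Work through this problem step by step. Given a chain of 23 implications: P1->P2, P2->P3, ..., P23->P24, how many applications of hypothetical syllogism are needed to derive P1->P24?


With 23 implications in a chain connecting 24 propositions:
P1->P2, P2->P3, ..., P23->P24
Steps needed = (number of implications) - 1 = 23 - 1 = 22

22


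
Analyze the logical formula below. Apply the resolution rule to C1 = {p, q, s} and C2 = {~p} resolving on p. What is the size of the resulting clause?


Remove p from C1 and ~p from C2.
C1 remainder: {q, s}
C2 remainder: {}
Union (resolvent): {q, s}
Resolvent has 2 literal(s).

2


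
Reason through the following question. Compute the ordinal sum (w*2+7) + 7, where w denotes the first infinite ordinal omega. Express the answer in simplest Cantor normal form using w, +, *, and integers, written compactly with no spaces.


Compute (w*2+7) + 7.
Ordinal + is associative but NOT commutative; for finite n>0, n + w = w but w + n stays w+n.
By associativity: (w*2+7) + 7 = w*2 + (7+7) = w*2+14.
Result = w*2+14

w*2+14


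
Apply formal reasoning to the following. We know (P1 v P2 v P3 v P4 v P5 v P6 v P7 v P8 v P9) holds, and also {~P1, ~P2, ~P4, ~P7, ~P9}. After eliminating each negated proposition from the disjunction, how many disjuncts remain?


Original disjuncts (9): P1, P2, P3, P4, P5, P6, P7, P8, P9
Negated (eliminate): ~P1, ~P2, ~P4, ~P7, ~P9
Remaining disjuncts: P3, P5, P6, P8
Count = 9 - 5 = 4

4


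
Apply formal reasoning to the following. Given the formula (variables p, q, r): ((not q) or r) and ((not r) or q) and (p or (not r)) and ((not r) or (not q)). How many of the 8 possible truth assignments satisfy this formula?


Evaluate all 8 assignments for p, q, r:
p=0, q=0, r=0: 1
p=0, q=0, r=1: 0
p=0, q=1, r=0: 0
p=0, q=1, r=1: 0
p=1, q=0, r=0: 1
p=1, q=0, r=1: 0
p=1, q=1, r=0: 0
p=1, q=1, r=1: 0
Satisfying count = 2

2


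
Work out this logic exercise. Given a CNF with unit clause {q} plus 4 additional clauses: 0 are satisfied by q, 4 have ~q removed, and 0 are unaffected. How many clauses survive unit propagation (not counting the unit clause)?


Satisfied (removed): 0
Shortened (remain): 4
Unchanged (remain): 0
Remaining = 4 + 0 = 4

4


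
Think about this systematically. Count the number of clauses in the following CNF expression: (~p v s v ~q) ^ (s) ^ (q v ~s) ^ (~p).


A CNF formula is a conjunction of clauses.
Clauses are separated by ^.
Counting the conjuncts: 4 clauses.

4


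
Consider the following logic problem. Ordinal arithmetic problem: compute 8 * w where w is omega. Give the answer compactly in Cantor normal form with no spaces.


Compute 8 * w.
Ordinal * is associative and left-distributive over +, but NOT commutative; for finite n>1, n*w = w but w*n stays w*n.
For finite n>0, n * w = sup{n*k : k<w} = w. So 8 * w = w.
Result = w

w


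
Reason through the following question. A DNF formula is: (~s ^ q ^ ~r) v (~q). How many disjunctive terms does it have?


A DNF formula is a disjunction of terms (conjunctions).
Terms are separated by v.
Counting the disjuncts: 2 terms.

2


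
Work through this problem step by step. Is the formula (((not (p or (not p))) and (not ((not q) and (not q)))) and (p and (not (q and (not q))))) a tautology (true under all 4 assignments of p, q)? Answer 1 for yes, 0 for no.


Check all 4 assignments:
p=0, q=0: 0
p=0, q=1: 0
p=1, q=0: 0
p=1, q=1: 0
Satisfying count = 0/4.
Tautology iff count = 4: no.

0


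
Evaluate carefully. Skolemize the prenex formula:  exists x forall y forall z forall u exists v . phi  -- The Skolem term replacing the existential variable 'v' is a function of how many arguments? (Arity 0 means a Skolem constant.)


Quantifier prefix: exists x forall y forall z forall u exists v
'v' is existentially quantified at position 5.
Universal variables preceding it: y, z, u
Skolem function arity = 3

3


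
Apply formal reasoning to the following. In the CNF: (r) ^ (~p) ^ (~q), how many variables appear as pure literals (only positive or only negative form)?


Check each variable for pure literal status:
p: pure negative
q: pure negative
r: pure positive
Pure literal count = 3

3


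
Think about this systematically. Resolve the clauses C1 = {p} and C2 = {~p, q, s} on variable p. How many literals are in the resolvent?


Remove p from C1 and ~p from C2.
C1 remainder: {}
C2 remainder: {q, s}
Union (resolvent): {q, s}
Resolvent has 2 literal(s).

2


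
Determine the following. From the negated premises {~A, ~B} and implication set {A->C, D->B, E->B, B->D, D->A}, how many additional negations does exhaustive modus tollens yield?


Initial negated facts: {~A, ~B}
Apply modus tollens to closure:
  ~B and D->B  =>  ~D
  ~B and E->B  =>  ~E
Final negated: {~A, ~B, ~D, ~E}
New negations: {~D, ~E}
Count = 2

2


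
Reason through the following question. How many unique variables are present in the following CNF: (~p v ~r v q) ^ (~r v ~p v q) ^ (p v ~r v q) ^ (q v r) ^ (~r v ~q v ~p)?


Identify each variable that appears in the formula.
Variables found: p, q, r
Count = 3

3


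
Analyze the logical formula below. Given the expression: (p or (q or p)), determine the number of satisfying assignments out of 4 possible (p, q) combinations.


Check all 4 assignments:
p=0, q=0: 0
p=0, q=1: 1
p=1, q=0: 1
p=1, q=1: 1
Count of True = 3

3


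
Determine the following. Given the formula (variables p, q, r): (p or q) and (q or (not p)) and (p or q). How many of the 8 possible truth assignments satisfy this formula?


Evaluate all 8 assignments for p, q, r:
p=0, q=0, r=0: 0
p=0, q=0, r=1: 0
p=0, q=1, r=0: 1
p=0, q=1, r=1: 1
p=1, q=0, r=0: 0
p=1, q=0, r=1: 0
p=1, q=1, r=0: 1
p=1, q=1, r=1: 1
Satisfying count = 4

4


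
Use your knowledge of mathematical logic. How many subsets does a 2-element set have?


The power set of a set with n elements has 2^n elements.
|P(S)| = 2^2 = 4

4


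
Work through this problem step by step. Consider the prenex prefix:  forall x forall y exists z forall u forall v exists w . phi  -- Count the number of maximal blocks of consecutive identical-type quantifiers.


Quantifier-type sequence: A A E A A E  (A=forall, E=exists)
Group into maximal same-type runs:
  Ax2 | Ex1 | Ax2 | Ex1
Number of blocks = 4

4


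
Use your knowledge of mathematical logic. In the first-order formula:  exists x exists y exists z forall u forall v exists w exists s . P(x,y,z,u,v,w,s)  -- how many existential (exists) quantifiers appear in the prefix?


Quantifier prefix: exists x exists y exists z forall u forall v exists w exists s
Mark each quantifier type:
  E E E U U E E
Universal count = 2, Existential count = 5
Asked for existential (exists) quantifiers: 5

5


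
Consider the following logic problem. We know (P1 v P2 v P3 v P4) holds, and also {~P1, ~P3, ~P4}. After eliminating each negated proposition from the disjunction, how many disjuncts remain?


Original disjuncts (4): P1, P2, P3, P4
Negated (eliminate): ~P1, ~P3, ~P4
Remaining disjuncts: P2
Count = 4 - 3 = 1

1


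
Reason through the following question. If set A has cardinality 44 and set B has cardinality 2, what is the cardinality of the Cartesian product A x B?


The Cartesian product A x B contains all ordered pairs (a, b).
|A x B| = |A| * |B| = 44 * 2 = 88

88


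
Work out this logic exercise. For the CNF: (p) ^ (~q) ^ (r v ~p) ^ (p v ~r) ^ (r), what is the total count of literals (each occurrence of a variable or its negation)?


Counting literals in each clause:
Clause 1: 1 literal(s)
Clause 2: 1 literal(s)
Clause 3: 2 literal(s)
Clause 4: 2 literal(s)
Clause 5: 1 literal(s)
Total = 7

7


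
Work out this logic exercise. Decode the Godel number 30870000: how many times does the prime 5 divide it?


Factorize 30870000 by dividing by 5 repeatedly.
Division steps: 5 divides 30870000 exactly 4 time(s).
Exponent of 5 = 4

4


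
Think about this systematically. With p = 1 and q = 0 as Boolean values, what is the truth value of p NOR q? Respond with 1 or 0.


p = 1, q = 0
Operation: p NOR q
Evaluate: 1 NOR 0 = 0

0


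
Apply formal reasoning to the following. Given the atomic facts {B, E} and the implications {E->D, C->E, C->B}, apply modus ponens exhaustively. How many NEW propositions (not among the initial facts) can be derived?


Initial facts: {B, E}
Apply modus ponens to closure:
  E and E->D  =>  D
Final known: {B, D, E}
New propositions: {D}
Count = 1

1


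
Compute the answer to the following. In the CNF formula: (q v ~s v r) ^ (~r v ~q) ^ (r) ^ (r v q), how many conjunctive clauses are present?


A CNF formula is a conjunction of clauses.
Clauses are separated by ^.
Counting the conjuncts: 4 clauses.

4


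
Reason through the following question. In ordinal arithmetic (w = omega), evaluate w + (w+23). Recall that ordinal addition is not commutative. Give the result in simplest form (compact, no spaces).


Compute w + (w+23).
Ordinal + is associative but NOT commutative; for finite n>0, n + w = w but w + n stays w+n.
w + (w+23) = (w+w) + 23 = w*2+23.
Result = w*2+23

w*2+23


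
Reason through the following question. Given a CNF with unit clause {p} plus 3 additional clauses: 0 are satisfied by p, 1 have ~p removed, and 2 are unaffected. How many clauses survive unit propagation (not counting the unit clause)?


Satisfied (removed): 0
Shortened (remain): 1
Unchanged (remain): 2
Remaining = 1 + 2 = 3

3


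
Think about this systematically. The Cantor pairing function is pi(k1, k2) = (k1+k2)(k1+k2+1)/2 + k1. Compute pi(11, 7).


k1 + k2 = 18
(k1+k2)(k1+k2+1)/2 = 18 * 19 / 2 = 171
pi = 171 + 11 = 182

182


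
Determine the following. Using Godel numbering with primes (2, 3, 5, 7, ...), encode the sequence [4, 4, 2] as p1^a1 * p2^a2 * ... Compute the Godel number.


Encode each element as an exponent of the corresponding prime:
  2^4 = 16
  3^4 = 81
  5^2 = 25
Product = 16 * 81 * 25 = 32400

32400


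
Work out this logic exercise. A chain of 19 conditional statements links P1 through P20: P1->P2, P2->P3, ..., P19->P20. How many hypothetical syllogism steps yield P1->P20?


With 19 implications in a chain connecting 20 propositions:
P1->P2, P2->P3, ..., P19->P20
Steps needed = (number of implications) - 1 = 19 - 1 = 18

18


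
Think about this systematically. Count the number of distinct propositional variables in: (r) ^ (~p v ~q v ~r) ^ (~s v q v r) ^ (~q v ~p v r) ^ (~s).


Identify each variable that appears in the formula.
Variables found: p, q, r, s
Count = 4

4


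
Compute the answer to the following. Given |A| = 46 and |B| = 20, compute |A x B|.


The Cartesian product A x B contains all ordered pairs (a, b).
|A x B| = |A| * |B| = 46 * 20 = 920

920


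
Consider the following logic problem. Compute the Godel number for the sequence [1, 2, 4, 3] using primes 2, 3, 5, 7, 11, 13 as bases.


Encode each element as an exponent of the corresponding prime:
  2^1 = 2
  3^2 = 9
  5^4 = 625
  7^3 = 343
Product = 2 * 9 * 625 * 343 = 3858750

3858750


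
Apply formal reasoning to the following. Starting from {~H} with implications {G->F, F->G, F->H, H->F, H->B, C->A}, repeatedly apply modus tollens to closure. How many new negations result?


Initial negated facts: {~H}
Apply modus tollens to closure:
  ~H and F->H  =>  ~F
  ~F and G->F  =>  ~G
Final negated: {~F, ~G, ~H}
New negations: {~F, ~G}
Count = 2

2


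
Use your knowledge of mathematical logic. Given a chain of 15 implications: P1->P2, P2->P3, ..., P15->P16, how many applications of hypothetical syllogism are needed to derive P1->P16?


With 15 implications in a chain connecting 16 propositions:
P1->P2, P2->P3, ..., P15->P16
Steps needed = (number of implications) - 1 = 15 - 1 = 14

14


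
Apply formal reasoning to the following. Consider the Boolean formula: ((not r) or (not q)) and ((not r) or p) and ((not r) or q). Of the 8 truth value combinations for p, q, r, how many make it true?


Evaluate all 8 assignments for p, q, r:
p=0, q=0, r=0: 1
p=0, q=0, r=1: 0
p=0, q=1, r=0: 1
p=0, q=1, r=1: 0
p=1, q=0, r=0: 1
p=1, q=0, r=1: 0
p=1, q=1, r=0: 1
p=1, q=1, r=1: 0
Satisfying count = 4

4


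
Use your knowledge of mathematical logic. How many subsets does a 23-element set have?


The power set of a set with n elements has 2^n elements.
|P(S)| = 2^23 = 8388608

8388608


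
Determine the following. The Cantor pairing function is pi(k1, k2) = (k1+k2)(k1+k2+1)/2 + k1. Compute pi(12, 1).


k1 + k2 = 13
(k1+k2)(k1+k2+1)/2 = 13 * 14 / 2 = 91
pi = 91 + 12 = 103

103


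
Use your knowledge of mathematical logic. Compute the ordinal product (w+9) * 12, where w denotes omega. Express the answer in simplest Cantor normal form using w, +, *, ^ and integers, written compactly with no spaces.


Compute (w+9) * 12.
Ordinal * is associative and left-distributive over +, but NOT commutative; for finite n>1, n*w = w but w*n stays w*n.
(w+9) * 12 = (w+9) repeated 12 times. Each intermediate +9 is absorbed by the following w; only the last survives: w*12+9.
Result = w*12+9

w*12+9


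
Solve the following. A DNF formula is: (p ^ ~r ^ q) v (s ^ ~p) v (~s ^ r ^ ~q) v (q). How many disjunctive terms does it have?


A DNF formula is a disjunction of terms (conjunctions).
Terms are separated by v.
Counting the disjuncts: 4 terms.

4


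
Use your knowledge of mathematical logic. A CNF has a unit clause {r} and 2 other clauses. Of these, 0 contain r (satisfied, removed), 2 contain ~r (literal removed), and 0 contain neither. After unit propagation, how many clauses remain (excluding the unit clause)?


Satisfied (removed): 0
Shortened (remain): 2
Unchanged (remain): 0
Remaining = 2 + 0 = 2

2


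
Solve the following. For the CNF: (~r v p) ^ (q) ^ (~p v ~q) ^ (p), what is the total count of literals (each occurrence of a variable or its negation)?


Counting literals in each clause:
Clause 1: 2 literal(s)
Clause 2: 1 literal(s)
Clause 3: 2 literal(s)
Clause 4: 1 literal(s)
Total = 6

6


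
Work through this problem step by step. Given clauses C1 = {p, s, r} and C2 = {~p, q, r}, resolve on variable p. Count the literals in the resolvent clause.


Remove p from C1 and ~p from C2.
C1 remainder: {s, r}
C2 remainder: {q, r}
Union (resolvent): {q, r, s}
Resolvent has 3 literal(s).

3


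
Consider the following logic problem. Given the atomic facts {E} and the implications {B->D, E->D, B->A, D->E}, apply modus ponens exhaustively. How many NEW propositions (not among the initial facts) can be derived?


Initial facts: {E}
Apply modus ponens to closure:
  E and E->D  =>  D
Final known: {D, E}
New propositions: {D}
Count = 1

1


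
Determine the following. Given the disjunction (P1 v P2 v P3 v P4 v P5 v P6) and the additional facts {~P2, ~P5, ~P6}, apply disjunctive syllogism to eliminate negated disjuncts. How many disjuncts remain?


Original disjuncts (6): P1, P2, P3, P4, P5, P6
Negated (eliminate): ~P2, ~P5, ~P6
Remaining disjuncts: P1, P3, P4
Count = 6 - 3 = 3

3


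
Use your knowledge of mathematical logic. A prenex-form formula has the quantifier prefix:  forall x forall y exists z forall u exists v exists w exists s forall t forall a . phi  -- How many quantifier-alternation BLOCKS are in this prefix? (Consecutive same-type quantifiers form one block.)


Quantifier-type sequence: A A E A E E E A A  (A=forall, E=exists)
Group into maximal same-type runs:
  Ax2 | Ex1 | Ax1 | Ex3 | Ax2
Number of blocks = 5

5


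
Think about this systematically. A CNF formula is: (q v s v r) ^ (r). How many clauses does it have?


A CNF formula is a conjunction of clauses.
Clauses are separated by ^.
Counting the conjuncts: 2 clauses.

2


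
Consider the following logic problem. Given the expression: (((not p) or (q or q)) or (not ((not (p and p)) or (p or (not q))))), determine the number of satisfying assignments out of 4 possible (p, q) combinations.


Check all 4 assignments:
p=0, q=0: 1
p=0, q=1: 1
p=1, q=0: 0
p=1, q=1: 1
Count of True = 3

3


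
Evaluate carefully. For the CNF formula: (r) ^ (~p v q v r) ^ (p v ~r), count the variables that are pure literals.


Check each variable for pure literal status:
p: mixed (not pure)
q: pure positive
r: mixed (not pure)
Pure literal count = 1

1


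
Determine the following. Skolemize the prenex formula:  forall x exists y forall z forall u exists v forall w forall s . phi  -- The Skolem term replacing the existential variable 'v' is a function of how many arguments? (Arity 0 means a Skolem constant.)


Quantifier prefix: forall x exists y forall z forall u exists v forall w forall s
'v' is existentially quantified at position 5.
Universal variables preceding it: x, z, u
Skolem function arity = 3

3


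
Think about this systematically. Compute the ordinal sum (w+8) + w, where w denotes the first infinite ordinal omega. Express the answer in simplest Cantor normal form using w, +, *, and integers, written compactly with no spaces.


Compute (w+8) + w.
Ordinal + is associative but NOT commutative; for finite n>0, n + w = w but w + n stays w+n.
(w+8) + w = w + (8+w) = w + w = w*2 (the finite tail 8 is absorbed by the right w).
Result = w*2

w*2


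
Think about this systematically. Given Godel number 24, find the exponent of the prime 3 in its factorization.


Factorize 24 by dividing by 3 repeatedly.
Division steps: 3 divides 24 exactly 1 time(s).
Exponent of 3 = 1

1


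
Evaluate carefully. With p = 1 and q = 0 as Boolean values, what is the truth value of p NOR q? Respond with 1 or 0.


p = 1, q = 0
Operation: p NOR q
Evaluate: 1 NOR 0 = 0

0


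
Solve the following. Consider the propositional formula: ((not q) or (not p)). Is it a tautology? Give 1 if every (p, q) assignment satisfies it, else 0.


Check all 4 assignments:
p=0, q=0: 1
p=0, q=1: 1
p=1, q=0: 1
p=1, q=1: 0
Satisfying count = 3/4.
Tautology iff count = 4: no.

0


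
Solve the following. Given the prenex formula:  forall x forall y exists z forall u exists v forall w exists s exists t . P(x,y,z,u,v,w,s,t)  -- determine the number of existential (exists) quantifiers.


Quantifier prefix: forall x forall y exists z forall u exists v forall w exists s exists t
Mark each quantifier type:
  U U E U E U E E
Universal count = 4, Existential count = 4
Asked for existential (exists) quantifiers: 4

4


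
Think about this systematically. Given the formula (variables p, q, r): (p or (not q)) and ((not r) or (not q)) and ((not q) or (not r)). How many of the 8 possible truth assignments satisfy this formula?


Evaluate all 8 assignments for p, q, r:
p=0, q=0, r=0: 1
p=0, q=0, r=1: 1
p=0, q=1, r=0: 0
p=0, q=1, r=1: 0
p=1, q=0, r=0: 1
p=1, q=0, r=1: 1
p=1, q=1, r=0: 1
p=1, q=1, r=1: 0
Satisfying count = 5

5


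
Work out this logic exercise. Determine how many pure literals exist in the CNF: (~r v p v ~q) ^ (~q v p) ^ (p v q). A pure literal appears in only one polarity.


Check each variable for pure literal status:
p: pure positive
q: mixed (not pure)
r: pure negative
Pure literal count = 2

2


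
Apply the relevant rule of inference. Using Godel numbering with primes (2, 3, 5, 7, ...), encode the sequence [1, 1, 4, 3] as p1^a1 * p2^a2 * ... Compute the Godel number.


Encode each element as an exponent of the corresponding prime:
  2^1 = 2
  3^1 = 3
  5^4 = 625
  7^3 = 343
Product = 2 * 3 * 625 * 343 = 1286250

1286250


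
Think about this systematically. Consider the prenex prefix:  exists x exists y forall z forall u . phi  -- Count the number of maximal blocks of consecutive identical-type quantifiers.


Quantifier-type sequence: E E A A  (A=forall, E=exists)
Group into maximal same-type runs:
  Ex2 | Ax2
Number of blocks = 2

2


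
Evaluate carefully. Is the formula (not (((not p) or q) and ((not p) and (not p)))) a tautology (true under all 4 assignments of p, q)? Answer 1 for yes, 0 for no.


Check all 4 assignments:
p=0, q=0: 0
p=0, q=1: 0
p=1, q=0: 1
p=1, q=1: 1
Satisfying count = 2/4.
Tautology iff count = 4: no.

0


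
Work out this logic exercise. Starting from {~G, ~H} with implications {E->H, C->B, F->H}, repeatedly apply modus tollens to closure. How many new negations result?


Initial negated facts: {~G, ~H}
Apply modus tollens to closure:
  ~H and E->H  =>  ~E
  ~H and F->H  =>  ~F
Final negated: {~E, ~F, ~G, ~H}
New negations: {~E, ~F}
Count = 2

2


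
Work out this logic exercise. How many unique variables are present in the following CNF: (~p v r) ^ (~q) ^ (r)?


Identify each variable that appears in the formula.
Variables found: p, q, r
Count = 3

3


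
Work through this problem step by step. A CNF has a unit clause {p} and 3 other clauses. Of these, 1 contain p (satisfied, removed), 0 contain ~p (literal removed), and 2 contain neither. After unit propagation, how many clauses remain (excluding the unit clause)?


Satisfied (removed): 1
Shortened (remain): 0
Unchanged (remain): 2
Remaining = 0 + 2 = 2

2


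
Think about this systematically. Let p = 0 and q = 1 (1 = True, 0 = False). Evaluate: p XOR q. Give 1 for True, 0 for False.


p = 0, q = 1
Operation: p XOR q
Evaluate: 0 XOR 1 = 1

1


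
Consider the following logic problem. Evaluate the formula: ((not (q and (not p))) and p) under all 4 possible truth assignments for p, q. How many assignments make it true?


Check all 4 assignments:
p=0, q=0: 0
p=0, q=1: 0
p=1, q=0: 1
p=1, q=1: 1
Count of True = 2

2


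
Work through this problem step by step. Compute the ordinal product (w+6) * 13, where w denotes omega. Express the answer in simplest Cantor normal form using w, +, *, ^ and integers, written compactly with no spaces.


Compute (w+6) * 13.
Ordinal * is associative and left-distributive over +, but NOT commutative; for finite n>1, n*w = w but w*n stays w*n.
(w+6) * 13 = (w+6) repeated 13 times. Each intermediate +6 is absorbed by the following w; only the last survives: w*13+6.
Result = w*13+6

w*13+6


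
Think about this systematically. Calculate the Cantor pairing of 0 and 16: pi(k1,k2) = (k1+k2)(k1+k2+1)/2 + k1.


k1 + k2 = 16
(k1+k2)(k1+k2+1)/2 = 16 * 17 / 2 = 136
pi = 136 + 0 = 136

136


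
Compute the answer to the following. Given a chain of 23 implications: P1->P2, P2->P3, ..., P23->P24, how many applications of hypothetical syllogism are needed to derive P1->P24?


With 23 implications in a chain connecting 24 propositions:
P1->P2, P2->P3, ..., P23->P24
Steps needed = (number of implications) - 1 = 23 - 1 = 22

22
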